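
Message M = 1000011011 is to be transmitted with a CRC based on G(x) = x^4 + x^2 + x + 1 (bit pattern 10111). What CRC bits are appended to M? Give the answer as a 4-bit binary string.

0001

Append 4 zeros: 10000110110000. Divide by 10111 (XOR where the leading bit is 1):
  pos 0: 10000 XOR 10111 = 00111
  pos 2: 11111 XOR 10111 = 01000
  pos 3: 10000 XOR 10111 = 00111
  pos 5: 11111 XOR 10111 = 01000
  pos 6: 10000 XOR 10111 = 00111
  pos 8: 11100 XOR 10111 = 01011
  pos 9: 10110 XOR 10111 = 00001
Remainder (last 4 bits) = 0001. This is the CRC / FCS.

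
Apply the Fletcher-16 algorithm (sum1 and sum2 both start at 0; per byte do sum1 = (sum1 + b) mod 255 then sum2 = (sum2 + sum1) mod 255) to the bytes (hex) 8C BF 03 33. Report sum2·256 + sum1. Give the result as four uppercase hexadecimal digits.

AA82

Running sums (mod 255):
  after byte 0 (8C): sum1=140, sum2=140
  after byte 1 (BF): sum1=76, sum2=216
  after byte 2 (03): sum1=79, sum2=40
  after byte 3 (33): sum1=130, sum2=170
Checksum = sum2·256 + sum1 = 170·256 + 130 = 43650 = 0xAA82.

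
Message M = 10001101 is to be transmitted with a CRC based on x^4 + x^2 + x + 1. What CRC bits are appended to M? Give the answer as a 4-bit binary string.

Append 4 zeros: 100011010000. Divide by 10111 (XOR where the leading bit is 1):
  pos 0: 10001 XOR 10111 = 00110
  pos 2: 11010 XOR 10111 = 01101
  pos 3: 11011 XOR 10111 = 01100
  pos 4: 11000 XOR 10111 = 01111
  pos 5: 11110 XOR 10111 = 01001
  pos 6: 10010 XOR 10111 = 00101
Remainder (last 4 bits) = 1010. This is the CRC / FCS.

1010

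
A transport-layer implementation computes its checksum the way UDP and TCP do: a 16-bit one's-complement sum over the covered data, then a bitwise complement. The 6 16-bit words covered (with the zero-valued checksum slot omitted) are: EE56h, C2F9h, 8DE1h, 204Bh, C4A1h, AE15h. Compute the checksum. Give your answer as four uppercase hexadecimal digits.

2DCB

One's-complement addition (fold any carry out of bit 15 back into bit 0):
  0xEE56 + 0xC2F9 = 0x1B14F → wrap carry → 0xB150
  0xB150 + 0x8DE1 = 0x13F31 → wrap carry → 0x3F32
  0x3F32 + 0x204B = 0x05F7D
  0x5F7D + 0xC4A1 = 0x1241E → wrap carry → 0x241F
  0x241F + 0xAE15 = 0x0D234
One's-complement sum = 0xD234.
Checksum = ~0xD234 & 0xFFFF = 0x2DCB.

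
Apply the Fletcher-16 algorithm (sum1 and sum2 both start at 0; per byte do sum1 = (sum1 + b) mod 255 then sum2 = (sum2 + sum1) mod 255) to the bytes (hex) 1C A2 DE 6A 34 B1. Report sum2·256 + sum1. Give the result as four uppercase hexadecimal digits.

AAED

Running sums (mod 255):
  after byte 0 (1C): sum1=28, sum2=28
  after byte 1 (A2): sum1=190, sum2=218
  after byte 2 (DE): sum1=157, sum2=120
  after byte 3 (6A): sum1=8, sum2=128
  after byte 4 (34): sum1=60, sum2=188
  after byte 5 (B1): sum1=237, sum2=170
Checksum = sum2·256 + sum1 = 170·256 + 237 = 43757 = 0xAAED.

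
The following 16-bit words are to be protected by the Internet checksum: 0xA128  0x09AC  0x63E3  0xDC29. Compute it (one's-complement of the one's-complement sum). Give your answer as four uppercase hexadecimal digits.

151E

One's-complement addition (fold any carry out of bit 15 back into bit 0):
  0xA128 + 0x09AC = 0x0AAD4
  0xAAD4 + 0x63E3 = 0x10EB7 → wrap carry → 0x0EB8
  0x0EB8 + 0xDC29 = 0x0EAE1
One's-complement sum = 0xEAE1.
Checksum = ~0xEAE1 & 0xFFFF = 0x151E.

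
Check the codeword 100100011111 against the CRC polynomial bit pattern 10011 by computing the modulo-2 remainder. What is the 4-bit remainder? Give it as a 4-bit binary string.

0111

Modulo-2 division of 100100011111 by 10011:
  pos 0: 10010 XOR 10011 = 00001
  pos 4: 10011 XOR 10011 = 00000
Remainder = 0111 (nonzero — an error is detected).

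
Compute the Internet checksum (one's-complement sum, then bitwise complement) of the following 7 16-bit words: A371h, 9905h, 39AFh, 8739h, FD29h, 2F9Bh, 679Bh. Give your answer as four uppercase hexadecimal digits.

6E3F

One's-complement addition (fold any carry out of bit 15 back into bit 0):
  0xA371 + 0x9905 = 0x13C76 → wrap carry → 0x3C77
  0x3C77 + 0x39AF = 0x07626
  0x7626 + 0x8739 = 0x0FD5F
  0xFD5F + 0xFD29 = 0x1FA88 → wrap carry → 0xFA89
  0xFA89 + 0x2F9B = 0x12A24 → wrap carry → 0x2A25
  0x2A25 + 0x679B = 0x091C0
One's-complement sum = 0x91C0.
Checksum = ~0x91C0 & 0xFFFF = 0x6E3F.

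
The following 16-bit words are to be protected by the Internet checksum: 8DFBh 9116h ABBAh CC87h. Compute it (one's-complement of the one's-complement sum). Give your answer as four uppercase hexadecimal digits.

68AB

One's-complement addition (fold any carry out of bit 15 back into bit 0):
  0x8DFB + 0x9116 = 0x11F11 → wrap carry → 0x1F12
  0x1F12 + 0xABBA = 0x0CACC
  0xCACC + 0xCC87 = 0x19753 → wrap carry → 0x9754
One's-complement sum = 0x9754.
Checksum = ~0x9754 & 0xFFFF = 0x68AB.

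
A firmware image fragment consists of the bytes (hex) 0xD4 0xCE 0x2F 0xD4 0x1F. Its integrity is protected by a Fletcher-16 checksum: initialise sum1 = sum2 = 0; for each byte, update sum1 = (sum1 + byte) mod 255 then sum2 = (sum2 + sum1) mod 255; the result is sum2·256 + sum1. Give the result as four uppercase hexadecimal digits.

Running sums (mod 255):
  after byte 0 (0xD4): sum1=212, sum2=212
  after byte 1 (0xCE): sum1=163, sum2=120
  after byte 2 (0x2F): sum1=210, sum2=75
  after byte 3 (0xD4): sum1=167, sum2=242
  after byte 4 (0x1F): sum1=198, sum2=185
Checksum = sum2·256 + sum1 = 185·256 + 198 = 47558 = 0xB9C6.

B9C6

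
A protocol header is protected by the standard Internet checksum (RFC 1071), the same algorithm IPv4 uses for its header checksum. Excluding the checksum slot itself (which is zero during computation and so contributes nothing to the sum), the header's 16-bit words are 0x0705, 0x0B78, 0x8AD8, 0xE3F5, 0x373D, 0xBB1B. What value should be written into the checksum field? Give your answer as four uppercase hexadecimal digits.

One's-complement addition (fold any carry out of bit 15 back into bit 0):
  0x0705 + 0x0B78 = 0x0127D
  0x127D + 0x8AD8 = 0x09D55
  0x9D55 + 0xE3F5 = 0x1814A → wrap carry → 0x814B
  0x814B + 0x373D = 0x0B888
  0xB888 + 0xBB1B = 0x173A3 → wrap carry → 0x73A4
One's-complement sum = 0x73A4.
Checksum = ~0x73A4 & 0xFFFF = 0x8C5B.

8C5B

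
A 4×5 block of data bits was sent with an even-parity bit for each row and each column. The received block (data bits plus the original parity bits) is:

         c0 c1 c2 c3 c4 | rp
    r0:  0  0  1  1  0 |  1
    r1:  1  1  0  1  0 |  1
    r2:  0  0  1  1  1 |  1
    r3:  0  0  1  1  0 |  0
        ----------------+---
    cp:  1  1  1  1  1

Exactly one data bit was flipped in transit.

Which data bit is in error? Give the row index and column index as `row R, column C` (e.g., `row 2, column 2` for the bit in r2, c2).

row 0, column 3

Recompute each row's even parity and compare to rp:
  r0: data parity 0, sent rp 1 → mismatch
  r1: data parity 1, sent rp 1 → ok
  r2: data parity 1, sent rp 1 → ok
  r3: data parity 0, sent rp 0 → ok
Recompute each column's even parity and compare to cp:
  c0: data parity 1, sent cp 1 → ok
  c1: data parity 1, sent cp 1 → ok
  c2: data parity 1, sent cp 1 → ok
  c3: data parity 0, sent cp 1 → mismatch
  c4: data parity 1, sent cp 1 → ok
Exactly one row (r0) and one column (c3) fail → the flipped bit is at their intersection.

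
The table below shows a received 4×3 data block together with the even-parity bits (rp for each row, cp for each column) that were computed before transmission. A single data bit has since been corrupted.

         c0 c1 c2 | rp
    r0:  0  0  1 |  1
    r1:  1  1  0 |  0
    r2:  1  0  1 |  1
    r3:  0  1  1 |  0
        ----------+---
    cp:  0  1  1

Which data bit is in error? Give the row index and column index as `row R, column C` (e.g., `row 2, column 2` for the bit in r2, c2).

row 2, column 1

Recompute each row's even parity and compare to rp:
  r0: data parity 1, sent rp 1 → ok
  r1: data parity 0, sent rp 0 → ok
  r2: data parity 0, sent rp 1 → mismatch
  r3: data parity 0, sent rp 0 → ok
Recompute each column's even parity and compare to cp:
  c0: data parity 0, sent cp 0 → ok
  c1: data parity 0, sent cp 1 → mismatch
  c2: data parity 1, sent cp 1 → ok
Exactly one row (r2) and one column (c1) fail → the flipped bit is at their intersection.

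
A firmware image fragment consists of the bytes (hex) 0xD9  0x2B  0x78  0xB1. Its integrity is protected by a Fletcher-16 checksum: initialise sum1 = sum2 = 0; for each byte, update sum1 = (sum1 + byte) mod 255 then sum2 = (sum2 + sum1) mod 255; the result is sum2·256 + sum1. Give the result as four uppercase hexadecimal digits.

8B2F

Running sums (mod 255):
  after byte 0 (0xD9): sum1=217, sum2=217
  after byte 1 (0x2B): sum1=5, sum2=222
  after byte 2 (0x78): sum1=125, sum2=92
  after byte 3 (0xB1): sum1=47, sum2=139
Checksum = sum2·256 + sum1 = 139·256 + 47 = 35631 = 0x8B2F.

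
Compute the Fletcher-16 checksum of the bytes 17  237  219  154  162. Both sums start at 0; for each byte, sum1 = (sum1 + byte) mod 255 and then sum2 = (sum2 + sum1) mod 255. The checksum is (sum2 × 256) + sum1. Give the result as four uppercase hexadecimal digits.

Running sums (mod 255):
  after byte 0 (17): sum1=17, sum2=17
  after byte 1 (237): sum1=254, sum2=16
  after byte 2 (219): sum1=218, sum2=234
  after byte 3 (154): sum1=117, sum2=96
  after byte 4 (162): sum1=24, sum2=120
Checksum = sum2·256 + sum1 = 120·256 + 24 = 30744 = 0x7818.

7818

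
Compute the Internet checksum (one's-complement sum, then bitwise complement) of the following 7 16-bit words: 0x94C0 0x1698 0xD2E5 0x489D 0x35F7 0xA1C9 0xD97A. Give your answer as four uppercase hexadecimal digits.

One's-complement addition (fold any carry out of bit 15 back into bit 0):
  0x94C0 + 0x1698 = 0x0AB58
  0xAB58 + 0xD2E5 = 0x17E3D → wrap carry → 0x7E3E
  0x7E3E + 0x489D = 0x0C6DB
  0xC6DB + 0x35F7 = 0x0FCD2
  0xFCD2 + 0xA1C9 = 0x19E9B → wrap carry → 0x9E9C
  0x9E9C + 0xD97A = 0x17816 → wrap carry → 0x7817
One's-complement sum = 0x7817.
Checksum = ~0x7817 & 0xFFFF = 0x87E8.

87E8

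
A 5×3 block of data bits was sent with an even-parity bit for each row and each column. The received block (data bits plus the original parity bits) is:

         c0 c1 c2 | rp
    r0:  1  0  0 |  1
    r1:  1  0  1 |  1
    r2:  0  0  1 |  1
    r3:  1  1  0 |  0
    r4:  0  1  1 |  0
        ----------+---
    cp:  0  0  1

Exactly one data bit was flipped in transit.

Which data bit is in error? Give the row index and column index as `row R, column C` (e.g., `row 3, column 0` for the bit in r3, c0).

row 1, column 0

Recompute each row's even parity and compare to rp:
  r0: data parity 1, sent rp 1 → ok
  r1: data parity 0, sent rp 1 → mismatch
  r2: data parity 1, sent rp 1 → ok
  r3: data parity 0, sent rp 0 → ok
  r4: data parity 0, sent rp 0 → ok
Recompute each column's even parity and compare to cp:
  c0: data parity 1, sent cp 0 → mismatch
  c1: data parity 0, sent cp 0 → ok
  c2: data parity 1, sent cp 1 → ok
Exactly one row (r1) and one column (c0) fail → the flipped bit is at their intersection.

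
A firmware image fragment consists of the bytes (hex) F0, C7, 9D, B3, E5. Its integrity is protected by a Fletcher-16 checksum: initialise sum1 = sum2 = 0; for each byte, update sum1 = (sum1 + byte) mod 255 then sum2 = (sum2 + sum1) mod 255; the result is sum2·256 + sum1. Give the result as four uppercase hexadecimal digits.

F9EF

Running sums (mod 255):
  after byte 0 (F0): sum1=240, sum2=240
  after byte 1 (C7): sum1=184, sum2=169
  after byte 2 (9D): sum1=86, sum2=0
  after byte 3 (B3): sum1=10, sum2=10
  after byte 4 (E5): sum1=239, sum2=249
Checksum = sum2·256 + sum1 = 249·256 + 239 = 63983 = 0xF9EF.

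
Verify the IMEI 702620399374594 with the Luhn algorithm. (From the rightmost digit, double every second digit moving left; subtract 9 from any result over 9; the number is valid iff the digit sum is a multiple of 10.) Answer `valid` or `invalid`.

invalid

From the right, keep odd positions and double even positions (subtract 9 from any doubled value over 9):
  doubled (positions 2,4,...): 9 8 6 9 0 3 0 → sum 35
  kept (positions 1,3,...): 4 5 7 9 3 2 2 7 → sum 39
Total = 74.
74 mod 10 = 4, so the number is invalid.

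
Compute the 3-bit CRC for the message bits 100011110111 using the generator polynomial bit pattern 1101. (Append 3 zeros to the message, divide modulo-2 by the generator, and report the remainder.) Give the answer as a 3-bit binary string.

010

Append 3 zeros: 100011110111000. Divide by 1101 (XOR where the leading bit is 1):
  pos 0: 1000 XOR 1101 = 0101
  pos 1: 1011 XOR 1101 = 0110
  pos 2: 1101 XOR 1101 = 0000
  pos 6: 1101 XOR 1101 = 0000
  pos 10: 1100 XOR 1101 = 0001
Remainder (last 3 bits) = 010. This is the CRC / FCS.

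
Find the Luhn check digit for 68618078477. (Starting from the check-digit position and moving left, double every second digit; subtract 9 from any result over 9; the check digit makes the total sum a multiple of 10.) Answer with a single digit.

Partial digits right→left: 7 7 4 8 7 0 8 1 6 8 6
Double every second digit counting from the check-digit position (so the 1st, 3rd, 5th, ... of the partial from the right).
  doubled (with −9 where >9): 5 8 5 7 3 3 → sum 31
  kept as-is: 7 8 0 1 8 → sum 24
Total = 31 + 24 = 55.
Check digit = (10 − (55 mod 10)) mod 10 = 5.

5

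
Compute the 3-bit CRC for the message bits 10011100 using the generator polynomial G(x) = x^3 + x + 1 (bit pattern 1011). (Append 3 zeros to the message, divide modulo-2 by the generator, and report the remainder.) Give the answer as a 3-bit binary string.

000

Append 3 zeros: 10011100000. Divide by 1011 (XOR where the leading bit is 1):
  pos 0: 1001 XOR 1011 = 0010
  pos 2: 1011 XOR 1011 = 0000
Remainder (last 3 bits) = 000. This is the CRC / FCS.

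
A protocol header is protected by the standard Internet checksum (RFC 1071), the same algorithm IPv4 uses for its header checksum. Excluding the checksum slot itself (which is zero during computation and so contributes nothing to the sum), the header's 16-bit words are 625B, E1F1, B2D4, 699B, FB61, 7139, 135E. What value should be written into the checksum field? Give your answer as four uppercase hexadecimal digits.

One's-complement addition (fold any carry out of bit 15 back into bit 0):
  0x625B + 0xE1F1 = 0x1444C → wrap carry → 0x444D
  0x444D + 0xB2D4 = 0x0F721
  0xF721 + 0x699B = 0x160BC → wrap carry → 0x60BD
  0x60BD + 0xFB61 = 0x15C1E → wrap carry → 0x5C1F
  0x5C1F + 0x7139 = 0x0CD58
  0xCD58 + 0x135E = 0x0E0B6
One's-complement sum = 0xE0B6.
Checksum = ~0xE0B6 & 0xFFFF = 0x1F49.

1F49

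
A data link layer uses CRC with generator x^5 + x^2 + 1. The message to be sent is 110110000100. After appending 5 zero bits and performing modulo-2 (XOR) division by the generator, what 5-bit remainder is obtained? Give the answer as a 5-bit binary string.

00010

Append 5 zeros: 11011000010000000. Divide by 100101 (XOR where the leading bit is 1):
  pos 0: 110110 XOR 100101 = 010011
  pos 1: 100110 XOR 100101 = 000011
  pos 5: 110010 XOR 100101 = 010111
  pos 6: 101110 XOR 100101 = 001011
  pos 8: 101100 XOR 100101 = 001001
  pos 10: 100100 XOR 100101 = 000001
Remainder (last 5 bits) = 00010. This is the CRC / FCS.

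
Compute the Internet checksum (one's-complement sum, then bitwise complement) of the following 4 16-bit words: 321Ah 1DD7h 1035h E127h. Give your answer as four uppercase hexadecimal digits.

One's-complement addition (fold any carry out of bit 15 back into bit 0):
  0x321A + 0x1DD7 = 0x04FF1
  0x4FF1 + 0x1035 = 0x06026
  0x6026 + 0xE127 = 0x1414D → wrap carry → 0x414E
One's-complement sum = 0x414E.
Checksum = ~0x414E & 0xFFFF = 0xBEB1.

BEB1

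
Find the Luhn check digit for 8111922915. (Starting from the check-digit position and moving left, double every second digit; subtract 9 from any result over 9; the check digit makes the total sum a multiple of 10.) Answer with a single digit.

Partial digits right→left: 5 1 9 2 2 9 1 1 1 8
Double every second digit counting from the check-digit position (so the 1st, 3rd, 5th, ... of the partial from the right).
  doubled (with −9 where >9): 1 9 4 2 2 → sum 18
  kept as-is: 1 2 9 1 8 → sum 21
Total = 18 + 21 = 39.
Check digit = (10 − (39 mod 10)) mod 10 = 1.

1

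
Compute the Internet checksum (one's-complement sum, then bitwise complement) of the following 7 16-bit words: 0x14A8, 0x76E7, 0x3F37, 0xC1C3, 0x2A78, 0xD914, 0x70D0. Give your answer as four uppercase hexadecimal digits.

One's-complement addition (fold any carry out of bit 15 back into bit 0):
  0x14A8 + 0x76E7 = 0x08B8F
  0x8B8F + 0x3F37 = 0x0CAC6
  0xCAC6 + 0xC1C3 = 0x18C89 → wrap carry → 0x8C8A
  0x8C8A + 0x2A78 = 0x0B702
  0xB702 + 0xD914 = 0x19016 → wrap carry → 0x9017
  0x9017 + 0x70D0 = 0x100E7 → wrap carry → 0x00E8
One's-complement sum = 0x00E8.
Checksum = ~0x00E8 & 0xFFFF = 0xFF17.

FF17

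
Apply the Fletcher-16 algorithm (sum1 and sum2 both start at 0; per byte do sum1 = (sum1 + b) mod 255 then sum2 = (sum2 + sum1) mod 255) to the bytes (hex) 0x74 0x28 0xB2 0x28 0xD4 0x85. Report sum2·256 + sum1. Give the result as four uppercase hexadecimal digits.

Running sums (mod 255):
  after byte 0 (0x74): sum1=116, sum2=116
  after byte 1 (0x28): sum1=156, sum2=17
  after byte 2 (0xB2): sum1=79, sum2=96
  after byte 3 (0x28): sum1=119, sum2=215
  after byte 4 (0xD4): sum1=76, sum2=36
  after byte 5 (0x85): sum1=209, sum2=245
Checksum = sum2·256 + sum1 = 245·256 + 209 = 62929 = 0xF5D1.

F5D1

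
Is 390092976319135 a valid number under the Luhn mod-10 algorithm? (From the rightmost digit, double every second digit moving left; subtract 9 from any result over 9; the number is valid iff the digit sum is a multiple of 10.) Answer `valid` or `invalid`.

invalid

From the right, keep odd positions and double even positions (subtract 9 from any doubled value over 9):
  doubled (positions 2,4,...): 6 9 6 5 4 0 9 → sum 39
  kept (positions 1,3,...): 5 1 1 6 9 9 0 3 → sum 34
Total = 73.
73 mod 10 = 3, so the number is invalid.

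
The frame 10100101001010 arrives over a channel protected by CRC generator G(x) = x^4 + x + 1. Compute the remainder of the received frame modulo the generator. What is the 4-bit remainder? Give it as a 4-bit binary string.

0000

Modulo-2 division of 10100101001010 by 10011:
  pos 0: 10100 XOR 10011 = 00111
  pos 2: 11110 XOR 10011 = 01101
  pos 3: 11011 XOR 10011 = 01000
  pos 4: 10000 XOR 10011 = 00011
  pos 7: 11010 XOR 10011 = 01001
  pos 8: 10011 XOR 10011 = 00000
Remainder = 0000 (zero — the frame passes the CRC check).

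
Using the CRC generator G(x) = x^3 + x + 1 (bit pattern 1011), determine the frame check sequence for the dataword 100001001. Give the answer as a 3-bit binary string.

000

Append 3 zeros: 100001001000. Divide by 1011 (XOR where the leading bit is 1):
  pos 0: 1000 XOR 1011 = 0011
  pos 2: 1101 XOR 1011 = 0110
  pos 3: 1100 XOR 1011 = 0111
  pos 4: 1110 XOR 1011 = 0101
  pos 5: 1011 XOR 1011 = 0000
Remainder (last 3 bits) = 000. This is the CRC / FCS.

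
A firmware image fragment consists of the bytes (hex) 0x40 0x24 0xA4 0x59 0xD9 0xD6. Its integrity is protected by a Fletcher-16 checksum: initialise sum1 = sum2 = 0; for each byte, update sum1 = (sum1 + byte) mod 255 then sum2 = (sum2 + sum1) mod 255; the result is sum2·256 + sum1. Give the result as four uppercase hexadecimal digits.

5F13

Running sums (mod 255):
  after byte 0 (0x40): sum1=64, sum2=64
  after byte 1 (0x24): sum1=100, sum2=164
  after byte 2 (0xA4): sum1=9, sum2=173
  after byte 3 (0x59): sum1=98, sum2=16
  after byte 4 (0xD9): sum1=60, sum2=76
  after byte 5 (0xD6): sum1=19, sum2=95
Checksum = sum2·256 + sum1 = 95·256 + 19 = 24339 = 0x5F13.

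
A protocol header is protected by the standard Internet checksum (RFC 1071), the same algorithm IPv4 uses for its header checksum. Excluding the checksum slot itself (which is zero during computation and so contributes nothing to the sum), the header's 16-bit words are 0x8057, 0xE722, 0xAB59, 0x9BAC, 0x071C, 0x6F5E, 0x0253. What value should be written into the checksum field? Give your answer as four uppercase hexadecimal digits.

One's-complement addition (fold any carry out of bit 15 back into bit 0):
  0x8057 + 0xE722 = 0x16779 → wrap carry → 0x677A
  0x677A + 0xAB59 = 0x112D3 → wrap carry → 0x12D4
  0x12D4 + 0x9BAC = 0x0AE80
  0xAE80 + 0x071C = 0x0B59C
  0xB59C + 0x6F5E = 0x124FA → wrap carry → 0x24FB
  0x24FB + 0x0253 = 0x0274E
One's-complement sum = 0x274E.
Checksum = ~0x274E & 0xFFFF = 0xD8B1.

D8B1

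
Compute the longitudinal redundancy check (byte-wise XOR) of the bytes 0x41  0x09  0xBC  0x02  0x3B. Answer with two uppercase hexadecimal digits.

CD

XOR the bytes together:
  start with 0x41
  0x41 ⊕ 0x09 = 0x48
  0x48 ⊕ 0xBC = 0xF4
  0xF4 ⊕ 0x02 = 0xF6
  0xF6 ⊕ 0x3B = 0xCD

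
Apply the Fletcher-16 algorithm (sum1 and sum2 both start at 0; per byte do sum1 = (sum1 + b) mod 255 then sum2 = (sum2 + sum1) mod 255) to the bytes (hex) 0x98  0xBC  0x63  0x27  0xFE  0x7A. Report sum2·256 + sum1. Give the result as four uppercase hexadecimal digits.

Running sums (mod 255):
  after byte 0 (0x98): sum1=152, sum2=152
  after byte 1 (0xBC): sum1=85, sum2=237
  after byte 2 (0x63): sum1=184, sum2=166
  after byte 3 (0x27): sum1=223, sum2=134
  after byte 4 (0xFE): sum1=222, sum2=101
  after byte 5 (0x7A): sum1=89, sum2=190
Checksum = sum2·256 + sum1 = 190·256 + 89 = 48729 = 0xBE59.

BE59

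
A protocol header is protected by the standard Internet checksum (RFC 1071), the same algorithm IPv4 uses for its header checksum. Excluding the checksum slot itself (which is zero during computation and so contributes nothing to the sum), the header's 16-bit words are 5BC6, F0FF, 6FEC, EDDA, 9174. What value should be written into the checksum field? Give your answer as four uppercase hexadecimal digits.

One's-complement addition (fold any carry out of bit 15 back into bit 0):
  0x5BC6 + 0xF0FF = 0x14CC5 → wrap carry → 0x4CC6
  0x4CC6 + 0x6FEC = 0x0BCB2
  0xBCB2 + 0xEDDA = 0x1AA8C → wrap carry → 0xAA8D
  0xAA8D + 0x9174 = 0x13C01 → wrap carry → 0x3C02
One's-complement sum = 0x3C02.
Checksum = ~0x3C02 & 0xFFFF = 0xC3FD.

C3FD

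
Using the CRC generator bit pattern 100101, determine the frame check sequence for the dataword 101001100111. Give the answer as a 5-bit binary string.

01011

Append 5 zeros: 10100110011100000. Divide by 100101 (XOR where the leading bit is 1):
  pos 0: 101001 XOR 100101 = 001100
  pos 2: 110010 XOR 100101 = 010111
  pos 3: 101110 XOR 100101 = 001011
  pos 5: 101111 XOR 100101 = 001010
  pos 7: 101010 XOR 100101 = 001111
  pos 9: 111100 XOR 100101 = 011001
  pos 10: 110010 XOR 100101 = 010111
  pos 11: 101110 XOR 100101 = 001011
Remainder (last 5 bits) = 01011. This is the CRC / FCS.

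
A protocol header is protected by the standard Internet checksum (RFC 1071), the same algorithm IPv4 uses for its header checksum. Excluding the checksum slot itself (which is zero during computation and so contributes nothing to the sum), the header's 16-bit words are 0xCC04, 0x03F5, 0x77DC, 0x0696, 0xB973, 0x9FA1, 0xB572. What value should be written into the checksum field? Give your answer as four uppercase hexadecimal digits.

A30B

One's-complement addition (fold any carry out of bit 15 back into bit 0):
  0xCC04 + 0x03F5 = 0x0CFF9
  0xCFF9 + 0x77DC = 0x147D5 → wrap carry → 0x47D6
  0x47D6 + 0x0696 = 0x04E6C
  0x4E6C + 0xB973 = 0x107DF → wrap carry → 0x07E0
  0x07E0 + 0x9FA1 = 0x0A781
  0xA781 + 0xB572 = 0x15CF3 → wrap carry → 0x5CF4
One's-complement sum = 0x5CF4.
Checksum = ~0x5CF4 & 0xFFFF = 0xA30B.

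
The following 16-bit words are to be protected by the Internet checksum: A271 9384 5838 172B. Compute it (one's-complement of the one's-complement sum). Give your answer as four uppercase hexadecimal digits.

One's-complement addition (fold any carry out of bit 15 back into bit 0):
  0xA271 + 0x9384 = 0x135F5 → wrap carry → 0x35F6
  0x35F6 + 0x5838 = 0x08E2E
  0x8E2E + 0x172B = 0x0A559
One's-complement sum = 0xA559.
Checksum = ~0xA559 & 0xFFFF = 0x5AA6.

5AA6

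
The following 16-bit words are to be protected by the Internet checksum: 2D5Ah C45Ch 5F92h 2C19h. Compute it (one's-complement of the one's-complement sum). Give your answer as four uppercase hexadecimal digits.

829D

One's-complement addition (fold any carry out of bit 15 back into bit 0):
  0x2D5A + 0xC45C = 0x0F1B6
  0xF1B6 + 0x5F92 = 0x15148 → wrap carry → 0x5149
  0x5149 + 0x2C19 = 0x07D62
One's-complement sum = 0x7D62.
Checksum = ~0x7D62 & 0xFFFF = 0x829D.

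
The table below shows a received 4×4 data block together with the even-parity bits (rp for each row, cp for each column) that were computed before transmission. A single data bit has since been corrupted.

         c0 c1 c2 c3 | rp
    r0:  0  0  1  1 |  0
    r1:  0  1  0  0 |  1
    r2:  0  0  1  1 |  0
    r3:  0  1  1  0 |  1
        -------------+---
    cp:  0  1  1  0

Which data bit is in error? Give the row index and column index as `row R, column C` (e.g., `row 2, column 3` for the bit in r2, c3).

Recompute each row's even parity and compare to rp:
  r0: data parity 0, sent rp 0 → ok
  r1: data parity 1, sent rp 1 → ok
  r2: data parity 0, sent rp 0 → ok
  r3: data parity 0, sent rp 1 → mismatch
Recompute each column's even parity and compare to cp:
  c0: data parity 0, sent cp 0 → ok
  c1: data parity 0, sent cp 1 → mismatch
  c2: data parity 1, sent cp 1 → ok
  c3: data parity 0, sent cp 0 → ok
Exactly one row (r3) and one column (c1) fail → the flipped bit is at their intersection.

row 3, column 1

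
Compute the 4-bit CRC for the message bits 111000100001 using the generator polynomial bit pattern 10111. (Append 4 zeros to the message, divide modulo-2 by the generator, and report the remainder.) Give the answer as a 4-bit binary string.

1011

Append 4 zeros: 1110001000010000. Divide by 10111 (XOR where the leading bit is 1):
  pos 0: 11100 XOR 10111 = 01011
  pos 1: 10110 XOR 10111 = 00001
  pos 5: 11000 XOR 10111 = 01111
  pos 6: 11110 XOR 10111 = 01001
  pos 7: 10011 XOR 10111 = 00100
  pos 9: 10000 XOR 10111 = 00111
  pos 11: 11100 XOR 10111 = 01011
Remainder (last 4 bits) = 1011. This is the CRC / FCS.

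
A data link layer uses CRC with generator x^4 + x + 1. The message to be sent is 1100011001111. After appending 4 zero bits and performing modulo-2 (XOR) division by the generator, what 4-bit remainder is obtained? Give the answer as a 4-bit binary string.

1000

Append 4 zeros: 11000110011110000. Divide by 10011 (XOR where the leading bit is 1):
  pos 0: 11000 XOR 10011 = 01011
  pos 1: 10111 XOR 10011 = 00100
  pos 3: 10010 XOR 10011 = 00001
  pos 7: 10111 XOR 10011 = 00100
  pos 9: 10010 XOR 10011 = 00001
Remainder (last 4 bits) = 1000. This is the CRC / FCS.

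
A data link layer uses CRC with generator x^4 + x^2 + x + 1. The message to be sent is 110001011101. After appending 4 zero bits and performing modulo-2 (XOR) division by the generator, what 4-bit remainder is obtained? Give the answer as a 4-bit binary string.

0100

Append 4 zeros: 1100010111010000. Divide by 10111 (XOR where the leading bit is 1):
  pos 0: 11000 XOR 10111 = 01111
  pos 1: 11111 XOR 10111 = 01000
  pos 2: 10000 XOR 10111 = 00111
  pos 4: 11111 XOR 10111 = 01000
  pos 5: 10001 XOR 10111 = 00110
  pos 7: 11001 XOR 10111 = 01110
  pos 8: 11100 XOR 10111 = 01011
  pos 9: 10110 XOR 10111 = 00001
Remainder (last 4 bits) = 0100. This is the CRC / FCS.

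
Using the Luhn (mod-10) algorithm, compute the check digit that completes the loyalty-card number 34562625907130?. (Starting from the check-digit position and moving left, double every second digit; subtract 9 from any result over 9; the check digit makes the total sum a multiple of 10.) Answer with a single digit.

Partial digits right→left: 0 3 1 7 0 9 5 2 6 2 6 5 4 3
Double every second digit counting from the check-digit position (so the 1st, 3rd, 5th, ... of the partial from the right).
  doubled (with −9 where >9): 0 2 0 1 3 3 8 → sum 17
  kept as-is: 3 7 9 2 2 5 3 → sum 31
Total = 17 + 31 = 48.
Check digit = (10 − (48 mod 10)) mod 10 = 2.

2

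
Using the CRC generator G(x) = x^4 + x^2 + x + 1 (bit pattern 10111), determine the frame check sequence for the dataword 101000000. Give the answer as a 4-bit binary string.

Append 4 zeros: 1010000000000. Divide by 10111 (XOR where the leading bit is 1):
  pos 0: 10100 XOR 10111 = 00011
  pos 3: 11000 XOR 10111 = 01111
  pos 4: 11110 XOR 10111 = 01001
  pos 5: 10010 XOR 10111 = 00101
  pos 7: 10100 XOR 10111 = 00011
Remainder (last 4 bits) = 0110. This is the CRC / FCS.

0110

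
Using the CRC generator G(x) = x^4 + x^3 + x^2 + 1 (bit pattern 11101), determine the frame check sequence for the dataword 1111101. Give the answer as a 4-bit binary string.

Append 4 zeros: 11111010000. Divide by 11101 (XOR where the leading bit is 1):
  pos 0: 11111 XOR 11101 = 00010
  pos 3: 10010 XOR 11101 = 01111
  pos 4: 11110 XOR 11101 = 00011
Remainder (last 4 bits) = 1100. This is the CRC / FCS.

1100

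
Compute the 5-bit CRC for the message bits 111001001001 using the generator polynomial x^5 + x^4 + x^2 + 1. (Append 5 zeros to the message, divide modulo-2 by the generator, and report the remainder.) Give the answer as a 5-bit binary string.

10100

Append 5 zeros: 11100100100100000. Divide by 110101 (XOR where the leading bit is 1):
  pos 0: 111001 XOR 110101 = 001100
  pos 2: 110000 XOR 110101 = 000101
  pos 5: 101100 XOR 110101 = 011001
  pos 6: 110011 XOR 110101 = 000110
  pos 9: 110000 XOR 110101 = 000101
Remainder (last 5 bits) = 10100. This is the CRC / FCS.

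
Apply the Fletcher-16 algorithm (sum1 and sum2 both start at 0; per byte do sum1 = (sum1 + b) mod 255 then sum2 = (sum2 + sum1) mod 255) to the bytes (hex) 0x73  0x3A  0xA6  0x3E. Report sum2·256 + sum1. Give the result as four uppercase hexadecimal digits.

0892

Running sums (mod 255):
  after byte 0 (0x73): sum1=115, sum2=115
  after byte 1 (0x3A): sum1=173, sum2=33
  after byte 2 (0xA6): sum1=84, sum2=117
  after byte 3 (0x3E): sum1=146, sum2=8
Checksum = sum2·256 + sum1 = 8·256 + 146 = 2194 = 0x0892.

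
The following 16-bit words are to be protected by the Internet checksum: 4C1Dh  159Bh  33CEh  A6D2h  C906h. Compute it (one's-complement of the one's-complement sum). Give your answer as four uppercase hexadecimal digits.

One's-complement addition (fold any carry out of bit 15 back into bit 0):
  0x4C1D + 0x159B = 0x061B8
  0x61B8 + 0x33CE = 0x09586
  0x9586 + 0xA6D2 = 0x13C58 → wrap carry → 0x3C59
  0x3C59 + 0xC906 = 0x1055F → wrap carry → 0x0560
One's-complement sum = 0x0560.
Checksum = ~0x0560 & 0xFFFF = 0xFA9F.

FA9F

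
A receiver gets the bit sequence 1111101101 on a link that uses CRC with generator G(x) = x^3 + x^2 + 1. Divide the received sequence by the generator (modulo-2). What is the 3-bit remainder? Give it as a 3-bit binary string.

010

Modulo-2 division of 1111101101 by 1101:
  pos 0: 1111 XOR 1101 = 0010
  pos 2: 1010 XOR 1101 = 0111
  pos 3: 1111 XOR 1101 = 0010
  pos 5: 1010 XOR 1101 = 0111
  pos 6: 1111 XOR 1101 = 0010
Remainder = 010 (nonzero — an error is detected).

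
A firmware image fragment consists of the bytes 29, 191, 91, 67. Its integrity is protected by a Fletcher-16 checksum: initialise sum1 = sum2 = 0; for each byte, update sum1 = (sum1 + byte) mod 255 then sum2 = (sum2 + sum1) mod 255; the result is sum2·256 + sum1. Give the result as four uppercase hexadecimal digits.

AD7B

Running sums (mod 255):
  after byte 0 (29): sum1=29, sum2=29
  after byte 1 (191): sum1=220, sum2=249
  after byte 2 (91): sum1=56, sum2=50
  after byte 3 (67): sum1=123, sum2=173
Checksum = sum2·256 + sum1 = 173·256 + 123 = 44411 = 0xAD7B.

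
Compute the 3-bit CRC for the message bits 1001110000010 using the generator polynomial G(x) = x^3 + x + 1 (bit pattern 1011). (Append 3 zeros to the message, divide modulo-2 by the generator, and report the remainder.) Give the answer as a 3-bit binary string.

Append 3 zeros: 1001110000010000. Divide by 1011 (XOR where the leading bit is 1):
  pos 0: 1001 XOR 1011 = 0010
  pos 2: 1011 XOR 1011 = 0000
  pos 11: 1000 XOR 1011 = 0011
Remainder (last 3 bits) = 110. This is the CRC / FCS.

110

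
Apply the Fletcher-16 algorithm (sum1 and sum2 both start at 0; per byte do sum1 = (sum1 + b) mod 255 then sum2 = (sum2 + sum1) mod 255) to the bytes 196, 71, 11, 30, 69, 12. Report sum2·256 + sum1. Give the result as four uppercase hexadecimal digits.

1E86

Running sums (mod 255):
  after byte 0 (196): sum1=196, sum2=196
  after byte 1 (71): sum1=12, sum2=208
  after byte 2 (11): sum1=23, sum2=231
  after byte 3 (30): sum1=53, sum2=29
  after byte 4 (69): sum1=122, sum2=151
  after byte 5 (12): sum1=134, sum2=30
Checksum = sum2·256 + sum1 = 30·256 + 134 = 7814 = 0x1E86.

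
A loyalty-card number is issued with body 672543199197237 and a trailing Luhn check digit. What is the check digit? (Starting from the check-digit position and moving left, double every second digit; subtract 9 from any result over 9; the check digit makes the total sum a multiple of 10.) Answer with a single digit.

Partial digits right→left: 7 3 2 7 9 1 9 9 1 3 4 5 2 7 6
Double every second digit counting from the check-digit position (so the 1st, 3rd, 5th, ... of the partial from the right).
  doubled (with −9 where >9): 5 4 9 9 2 8 4 3 → sum 44
  kept as-is: 3 7 1 9 3 5 7 → sum 35
Total = 44 + 35 = 79.
Check digit = (10 − (79 mod 10)) mod 10 = 1.

1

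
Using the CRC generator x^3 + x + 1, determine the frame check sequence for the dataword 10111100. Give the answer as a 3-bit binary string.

Append 3 zeros: 10111100000. Divide by 1011 (XOR where the leading bit is 1):
  pos 0: 1011 XOR 1011 = 0000
  pos 4: 1100 XOR 1011 = 0111
  pos 5: 1110 XOR 1011 = 0101
  pos 6: 1010 XOR 1011 = 0001
Remainder (last 3 bits) = 010. This is the CRC / FCS.

010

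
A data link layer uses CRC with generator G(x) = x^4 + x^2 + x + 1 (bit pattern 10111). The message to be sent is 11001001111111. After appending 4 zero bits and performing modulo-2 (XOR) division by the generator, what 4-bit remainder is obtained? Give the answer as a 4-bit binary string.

1010

Append 4 zeros: 110010011111110000. Divide by 10111 (XOR where the leading bit is 1):
  pos 0: 11001 XOR 10111 = 01110
  pos 1: 11100 XOR 10111 = 01011
  pos 2: 10110 XOR 10111 = 00001
  pos 6: 11111 XOR 10111 = 01000
  pos 7: 10001 XOR 10111 = 00110
  pos 9: 11011 XOR 10111 = 01100
  pos 10: 11000 XOR 10111 = 01111
  pos 11: 11110 XOR 10111 = 01001
  pos 12: 10010 XOR 10111 = 00101
Remainder (last 4 bits) = 1010. This is the CRC / FCS.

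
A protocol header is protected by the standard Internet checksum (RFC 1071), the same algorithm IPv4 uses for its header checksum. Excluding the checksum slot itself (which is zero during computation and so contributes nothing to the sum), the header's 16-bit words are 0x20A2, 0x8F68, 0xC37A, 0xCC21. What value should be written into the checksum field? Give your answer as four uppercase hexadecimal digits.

One's-complement addition (fold any carry out of bit 15 back into bit 0):
  0x20A2 + 0x8F68 = 0x0B00A
  0xB00A + 0xC37A = 0x17384 → wrap carry → 0x7385
  0x7385 + 0xCC21 = 0x13FA6 → wrap carry → 0x3FA7
One's-complement sum = 0x3FA7.
Checksum = ~0x3FA7 & 0xFFFF = 0xC058.

C058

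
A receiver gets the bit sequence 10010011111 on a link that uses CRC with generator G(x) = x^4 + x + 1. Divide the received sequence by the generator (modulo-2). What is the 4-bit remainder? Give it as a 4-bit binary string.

Modulo-2 division of 10010011111 by 10011:
  pos 0: 10010 XOR 10011 = 00001
  pos 4: 10111 XOR 10011 = 00100
  pos 6: 10011 XOR 10011 = 00000
Remainder = 0000 (zero — the frame passes the CRC check).

0000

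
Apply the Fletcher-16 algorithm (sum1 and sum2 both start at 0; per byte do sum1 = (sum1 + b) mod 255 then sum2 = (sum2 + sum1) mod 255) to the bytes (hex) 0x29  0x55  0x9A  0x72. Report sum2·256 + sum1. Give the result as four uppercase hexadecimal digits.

Running sums (mod 255):
  after byte 0 (0x29): sum1=41, sum2=41
  after byte 1 (0x55): sum1=126, sum2=167
  after byte 2 (0x9A): sum1=25, sum2=192
  after byte 3 (0x72): sum1=139, sum2=76
Checksum = sum2·256 + sum1 = 76·256 + 139 = 19595 = 0x4C8B.

4C8B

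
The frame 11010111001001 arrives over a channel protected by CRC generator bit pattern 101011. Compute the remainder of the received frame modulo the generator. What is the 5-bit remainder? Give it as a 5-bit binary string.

00000

Modulo-2 division of 11010111001001 by 101011:
  pos 0: 110101 XOR 101011 = 011110
  pos 1: 111101 XOR 101011 = 010110
  pos 2: 101101 XOR 101011 = 000110
  pos 5: 110001 XOR 101011 = 011010
  pos 6: 110100 XOR 101011 = 011111
  pos 7: 111110 XOR 101011 = 010101
  pos 8: 101011 XOR 101011 = 000000
Remainder = 00000 (zero — the frame passes the CRC check).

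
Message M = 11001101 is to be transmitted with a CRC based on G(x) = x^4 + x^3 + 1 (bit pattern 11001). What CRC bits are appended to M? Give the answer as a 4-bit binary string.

0110

Append 4 zeros: 110011010000. Divide by 11001 (XOR where the leading bit is 1):
  pos 0: 11001 XOR 11001 = 00000
  pos 5: 10100 XOR 11001 = 01101
  pos 6: 11010 XOR 11001 = 00011
Remainder (last 4 bits) = 0110. This is the CRC / FCS.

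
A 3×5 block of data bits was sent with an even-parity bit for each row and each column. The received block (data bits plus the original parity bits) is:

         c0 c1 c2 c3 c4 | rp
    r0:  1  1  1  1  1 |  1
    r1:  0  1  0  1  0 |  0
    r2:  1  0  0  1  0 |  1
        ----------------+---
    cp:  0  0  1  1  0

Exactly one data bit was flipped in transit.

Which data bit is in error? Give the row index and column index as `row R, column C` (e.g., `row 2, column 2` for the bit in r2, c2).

row 2, column 4

Recompute each row's even parity and compare to rp:
  r0: data parity 1, sent rp 1 → ok
  r1: data parity 0, sent rp 0 → ok
  r2: data parity 0, sent rp 1 → mismatch
Recompute each column's even parity and compare to cp:
  c0: data parity 0, sent cp 0 → ok
  c1: data parity 0, sent cp 0 → ok
  c2: data parity 1, sent cp 1 → ok
  c3: data parity 1, sent cp 1 → ok
  c4: data parity 1, sent cp 0 → mismatch
Exactly one row (r2) and one column (c4) fail → the flipped bit is at their intersection.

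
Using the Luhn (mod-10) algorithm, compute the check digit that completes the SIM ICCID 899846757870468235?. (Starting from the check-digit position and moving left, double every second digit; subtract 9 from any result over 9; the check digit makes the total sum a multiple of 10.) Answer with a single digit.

8

Partial digits right→left: 5 3 2 8 6 4 0 7 8 7 5 7 6 4 8 9 9 8
Double every second digit counting from the check-digit position (so the 1st, 3rd, 5th, ... of the partial from the right).
  doubled (with −9 where >9): 1 4 3 0 7 1 3 7 9 → sum 35
  kept as-is: 3 8 4 7 7 7 4 9 8 → sum 57
Total = 35 + 57 = 92.
Check digit = (10 − (92 mod 10)) mod 10 = 8.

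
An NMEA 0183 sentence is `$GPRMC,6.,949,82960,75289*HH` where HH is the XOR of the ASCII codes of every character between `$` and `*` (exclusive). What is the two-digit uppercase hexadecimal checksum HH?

63

XOR the ASCII codes of the payload characters:
  'G' = 0x47 → acc = 0x47
  'P' = 0x50 → acc = 0x17
  'R' = 0x52 → acc = 0x45
  'M' = 0x4D → acc = 0x08
  'C' = 0x43 → acc = 0x4B
  ',' = 0x2C → acc = 0x67
  '6' = 0x36 → acc = 0x51
  '.' = 0x2E → acc = 0x7F
  ',' = 0x2C → acc = 0x53
  '9' = 0x39 → acc = 0x6A
  '4' = 0x34 → acc = 0x5E
  '9' = 0x39 → acc = 0x67
  ',' = 0x2C → acc = 0x4B
  '8' = 0x38 → acc = 0x73
  '2' = 0x32 → acc = 0x41
  '9' = 0x39 → acc = 0x78
  '6' = 0x36 → acc = 0x4E
  '0' = 0x30 → acc = 0x7E
  ',' = 0x2C → acc = 0x52
  '7' = 0x37 → acc = 0x65
  '5' = 0x35 → acc = 0x50
  '2' = 0x32 → acc = 0x62
  '8' = 0x38 → acc = 0x5A
  '9' = 0x39 → acc = 0x63
Checksum = 0x63.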